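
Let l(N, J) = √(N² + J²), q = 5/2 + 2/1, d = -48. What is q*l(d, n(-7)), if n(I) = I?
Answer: 9*√2353/2 ≈ 218.28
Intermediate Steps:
q = 9/2 (q = 5*(½) + 2*1 = 5/2 + 2 = 9/2 ≈ 4.5000)
l(N, J) = √(J² + N²)
q*l(d, n(-7)) = 9*√((-7)² + (-48)²)/2 = 9*√(49 + 2304)/2 = 9*√2353/2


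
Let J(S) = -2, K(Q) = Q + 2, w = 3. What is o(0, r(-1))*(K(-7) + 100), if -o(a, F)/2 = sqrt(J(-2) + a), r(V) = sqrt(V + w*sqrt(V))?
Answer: -190*I*sqrt(2) ≈ -268.7*I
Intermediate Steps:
K(Q) = 2 + Q
r(V) = sqrt(V + 3*sqrt(V))
o(a, F) = -2*sqrt(-2 + a)
o(0, r(-1))*(K(-7) + 100) = (-2*sqrt(-2 + 0))*((2 - 7) + 100) = (-2*I*sqrt(2))*(-5 + 100) = -2*I*sqrt(2)*95 = -190*I*sqrt(2)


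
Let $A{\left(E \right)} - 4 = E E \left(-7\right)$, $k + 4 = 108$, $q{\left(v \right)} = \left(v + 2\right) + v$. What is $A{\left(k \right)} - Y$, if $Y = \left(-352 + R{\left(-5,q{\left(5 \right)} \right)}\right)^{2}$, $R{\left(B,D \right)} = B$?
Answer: $-203157$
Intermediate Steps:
$q{\left(v \right)} = 2 + 2 v$ ($q{\left(v \right)} = \left(2 + v\right) + v = 2 + 2 v$)
$k = 104$ ($k = -4 + 108 = 104$)
$Y = 127449$ ($Y = \left(-352 - 5\right)^{2} = \left(-357\right)^{2} = 127449$)
$A{\left(E \right)} = 4 - 7 E^{2}$ ($A{\left(E \right)} = 4 + E E \left(-7\right) = 4 + E^{2} \left(-7\right) = 4 - 7 E^{2}$)
$A{\left(k \right)} - Y = \left(4 - 7 \cdot 104^{2}\right) - 127449 = \left(4 - 75712\right) - 127449 = -75708 - 127449 = -203157$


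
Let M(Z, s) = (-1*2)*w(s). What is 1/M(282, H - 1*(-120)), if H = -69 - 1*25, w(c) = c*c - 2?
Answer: -1/1348 ≈ -0.00074184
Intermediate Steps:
w(c) = -2 + c**2 (w(c) = c**2 - 2 = -2 + c**2)
H = -94 (H = -69 - 25 = -94)
M(Z, s) = 4 - 2*s**2 (M(Z, s) = (-1*2)*(-2 + s**2) = -2*(-2 + s**2) = 4 - 2*s**2)
1/M(282, H - 1*(-120)) = 1/(4 - 2*(-94 - 1*(-120))**2) = 1/(4 - 2*(-94 + 120)**2) = 1/(4 - 2*26**2) = 1/(4 - 2*676) = 1/(4 - 1352) = 1/(-1348) = -1/1348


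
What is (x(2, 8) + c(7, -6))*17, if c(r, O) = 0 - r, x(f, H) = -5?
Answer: -204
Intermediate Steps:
c(r, O) = -r
(x(2, 8) + c(7, -6))*17 = (-5 - 1*7)*17 = (-5 - 7)*17 = -12*17 = -204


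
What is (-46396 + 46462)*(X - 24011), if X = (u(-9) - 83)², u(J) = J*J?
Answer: -1584462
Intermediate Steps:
u(J) = J²
X = 4 (X = ((-9)² - 83)² = (81 - 83)² = (-2)² = 4)
(-46396 + 46462)*(X - 24011) = (-46396 + 46462)*(4 - 24011) = 66*(-24007) = -1584462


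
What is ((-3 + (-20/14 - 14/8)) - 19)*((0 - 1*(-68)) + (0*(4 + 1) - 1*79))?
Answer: 7755/28 ≈ 276.96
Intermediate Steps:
((-3 + (-20/14 - 14/8)) - 19)*((0 - 1*(-68)) + (0*(4 + 1) - 1*79)) = ((-3 + (-20*1/14 - 14*⅛)) - 19)*((0 + 68) + (0*5 - 79)) = ((-3 + (-10/7 - 7/4)) - 19)*(68 + (0 - 79)) = ((-3 - 89/28) - 19)*(68 - 79) = (-173/28 - 19)*(-11) = -705/28*(-11) = 7755/28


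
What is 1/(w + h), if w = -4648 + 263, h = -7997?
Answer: -1/12382 ≈ -8.0762e-5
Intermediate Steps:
w = -4385
1/(w + h) = 1/(-4385 - 7997) = 1/(-12382) = -1/12382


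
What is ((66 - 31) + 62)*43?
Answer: 4171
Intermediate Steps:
((66 - 31) + 62)*43 = (35 + 62)*43 = 97*43 = 4171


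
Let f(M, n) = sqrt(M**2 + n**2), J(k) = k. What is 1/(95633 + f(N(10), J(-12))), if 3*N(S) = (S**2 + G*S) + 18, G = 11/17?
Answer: 248741433/23787884610089 - 1020*sqrt(12130)/23787884610089 ≈ 1.0452e-5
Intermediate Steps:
G = 11/17 (G = 11*(1/17) = 11/17 ≈ 0.64706)
N(S) = 6 + S**2/3 + 11*S/51 (N(S) = ((S**2 + 11*S/17) + 18)/3 = (18 + S**2 + 11*S/17)/3 = 6 + S**2/3 + 11*S/51)
1/(95633 + f(N(10), J(-12))) = 1/(95633 + sqrt((6 + (1/3)*10**2 + (11/51)*10)**2 + (-12)**2)) = 1/(95633 + sqrt((6 + (1/3)*100 + 110/51)**2 + 144)) = 1/(95633 + sqrt((6 + 100/3 + 110/51)**2 + 144)) = 1/(95633 + sqrt((2116/51)**2 + 144)) = 1/(95633 + sqrt(4477456/2601 + 144)) = 1/(95633 + sqrt(4852000/2601)) = 1/(95633 + 20*sqrt(12130)/51)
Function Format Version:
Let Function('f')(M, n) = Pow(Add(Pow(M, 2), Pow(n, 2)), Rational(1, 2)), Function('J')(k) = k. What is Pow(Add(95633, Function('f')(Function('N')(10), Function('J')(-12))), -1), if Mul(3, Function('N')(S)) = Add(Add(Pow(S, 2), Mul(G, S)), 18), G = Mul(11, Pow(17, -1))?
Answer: Add(Rational(248741433, 23787884610089), Mul(Rational(-1020, 23787884610089), Pow(12130, Rational(1, 2)))) ≈ 1.0452e-5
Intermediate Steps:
G = Rational(11, 17) (G = Mul(11, Rational(1, 17)) = Rational(11, 17) ≈ 0.64706)
Function('N')(S) = Add(6, Mul(Rational(1, 3), Pow(S, 2)), Mul(Rational(11, 51), S)) (Function('N')(S) = Mul(Rational(1, 3), Add(Add(Pow(S, 2), Mul(Rational(11, 17), S)), 18)) = Mul(Rational(1, 3), Add(18, Pow(S, 2), Mul(Rational(11, 17), S))) = Add(6, Mul(Rational(1, 3), Pow(S, 2)), Mul(Rational(11, 51), S)))
Pow(Add(95633, Function('f')(Function('N')(10), Function('J')(-12))), -1) = Pow(Add(95633, Pow(Add(Pow(Add(6, Mul(Rational(1, 3), Pow(10, 2)), Mul(Rational(11, 51), 10)), 2), Pow(-12, 2)), Rational(1, 2))), -1) = Pow(Add(95633, Pow(Add(Pow(Add(6, Mul(Rational(1, 3), 100), Rational(110, 51)), 2), 144), Rational(1, 2))), -1) = Pow(Add(95633, Pow(Add(Pow(Add(6, Rational(100, 3), Rational(110, 51)), 2), 144), Rational(1, 2))), -1) = Pow(Add(95633, Pow(Add(Pow(Rational(2116, 51), 2), 144), Rational(1, 2))), -1) = Pow(Add(95633, Pow(Add(Rational(4477456, 2601), 144), Rational(1, 2))), -1) = Pow(Add(95633, Pow(Rational(4852000, 2601), Rational(1, 2))), -1) = Pow(Add(95633, Mul(Rational(20, 51), Pow(12130, Rational(1, 2)))), -1)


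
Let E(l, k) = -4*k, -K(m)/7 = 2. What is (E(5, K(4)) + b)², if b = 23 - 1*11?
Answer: 4624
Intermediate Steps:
b = 12 (b = 23 - 11 = 12)
K(m) = -14 (K(m) = -7*2 = -14)
(E(5, K(4)) + b)² = (-4*(-14) + 12)² = (56 + 12)² = 68² = 4624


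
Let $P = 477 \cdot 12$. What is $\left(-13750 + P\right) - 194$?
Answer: $-8220$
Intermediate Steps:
$P = 5724$
$\left(-13750 + P\right) - 194 = \left(-13750 + 5724\right) - 194 = -8026 - 194 = -8220$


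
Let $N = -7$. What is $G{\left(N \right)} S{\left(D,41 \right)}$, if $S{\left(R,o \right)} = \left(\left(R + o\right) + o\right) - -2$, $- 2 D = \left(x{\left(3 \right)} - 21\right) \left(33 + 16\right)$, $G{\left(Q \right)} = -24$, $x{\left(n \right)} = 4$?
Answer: $-12012$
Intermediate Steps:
$D = \frac{833}{2}$ ($D = - \frac{\left(4 - 21\right) \left(33 + 16\right)}{2} = - \frac{\left(-17\right) 49}{2} = \left(- \frac{1}{2}\right) \left(-833\right) = \frac{833}{2} \approx 416.5$)
$S{\left(R,o \right)} = 2 + R + 2 o$ ($S{\left(R,o \right)} = \left(R + 2 o\right) + 2 = 2 + R + 2 o$)
$G{\left(N \right)} S{\left(D,41 \right)} = - 24 \left(2 + \frac{833}{2} + 2 \cdot 41\right) = - 24 \left(2 + \frac{833}{2} + 82\right) = \left(-24\right) \frac{1001}{2} = -12012$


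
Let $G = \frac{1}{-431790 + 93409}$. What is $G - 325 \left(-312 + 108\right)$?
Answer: $\frac{22434660299}{338381} \approx 66300.0$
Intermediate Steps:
$G = - \frac{1}{338381}$ ($G = \frac{1}{-338381} = - \frac{1}{338381} \approx -2.9553 \cdot 10^{-6}$)
$G - 325 \left(-312 + 108\right) = - \frac{1}{338381} - 325 \left(-312 + 108\right) = - \frac{1}{338381} - -66300 = - \frac{1}{338381} + 66300 = \frac{22434660299}{338381}$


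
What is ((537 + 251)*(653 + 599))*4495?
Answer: 4434659120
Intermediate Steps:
((537 + 251)*(653 + 599))*4495 = (788*1252)*4495 = 986576*4495 = 4434659120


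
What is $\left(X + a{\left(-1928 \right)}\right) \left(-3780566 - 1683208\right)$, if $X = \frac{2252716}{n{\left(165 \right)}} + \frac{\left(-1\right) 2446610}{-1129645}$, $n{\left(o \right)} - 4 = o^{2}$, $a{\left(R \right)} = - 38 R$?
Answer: $- \frac{2465414766526273805124}{6151820741} \approx -4.0076 \cdot 10^{11}$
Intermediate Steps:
$n{\left(o \right)} = 4 + o^{2}$
$X = \frac{522277621902}{6151820741}$ ($X = \frac{2252716}{4 + 165^{2}} + \frac{\left(-1\right) 2446610}{-1129645} = \frac{2252716}{4 + 27225} - - \frac{489322}{225929} = \frac{2252716}{27229} + \frac{489322}{225929} = \frac{522277621902}{6151820741} \approx 84.898$)
$\left(X + a{\left(-1928 \right)}\right) \left(-3780566 - 1683208\right) = \left(\frac{522277621902}{6151820741} - -73264\right) \left(-3780566 - 1683208\right) = \left(\frac{522277621902}{6151820741} + 73264\right) \left(-3780566 - 1683208\right) = \frac{451229272390526 \left(-3780566 - 1683208\right)}{6151820741} = \frac{451229272390526}{6151820741} \left(-5463774\right) = - \frac{2465414766526273805124}{6151820741}$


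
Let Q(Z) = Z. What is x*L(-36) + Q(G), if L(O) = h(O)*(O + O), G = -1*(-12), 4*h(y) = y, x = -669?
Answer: -433500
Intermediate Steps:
h(y) = y/4
G = 12
L(O) = O²/2 (L(O) = (O/4)*(O + O) = (O/4)*(2*O) = O²/2)
x*L(-36) + Q(G) = -669*(-36)²/2 + 12 = -669*1296/2 + 12 = -669*648 + 12 = -433512 + 12 = -433500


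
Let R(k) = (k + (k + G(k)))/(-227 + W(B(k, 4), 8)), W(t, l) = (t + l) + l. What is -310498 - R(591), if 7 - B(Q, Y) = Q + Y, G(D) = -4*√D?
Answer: -248086720/799 - 4*√591/799 ≈ -3.1050e+5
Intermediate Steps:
B(Q, Y) = 7 - Q - Y (B(Q, Y) = 7 - (Q + Y) = 7 + (-Q - Y) = 7 - Q - Y)
W(t, l) = t + 2*l (W(t, l) = (l + t) + l = t + 2*l)
R(k) = (-4*√k + 2*k)/(-208 - k) (R(k) = (k + (k - 4*√k))/(-227 + ((7 - k - 1*4) + 2*8)) = (-4*√k + 2*k)/(-227 + ((7 - k - 4) + 16)) = (-4*√k + 2*k)/(-227 + ((3 - k) + 16)) = (-4*√k + 2*k)/(-227 + (19 - k)) = (-4*√k + 2*k)/(-208 - k))
-310498 - R(591) = -310498 - 2*(-1*591 + 2*√591)/(208 + 591) = -310498 - 2*(-591 + 2*√591)/799 = -310498 - (-1182/799 + 4*√591/799) = -310498 + (1182/799 - 4*√591/799) = -248086720/799 - 4*√591/799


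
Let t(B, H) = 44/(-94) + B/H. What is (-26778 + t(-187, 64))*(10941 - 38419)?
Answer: 1106792146119/1504 ≈ 7.3590e+8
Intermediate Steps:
t(B, H) = -22/47 + B/H (t(B, H) = 44*(-1/94) + B/H = -22/47 + B/H)
(-26778 + t(-187, 64))*(10941 - 38419) = (-26778 + (-22/47 - 187/64))*(10941 - 38419) = (-26778 + (-22/47 - 187*1/64))*(-27478) = (-26778 + (-22/47 - 187/64))*(-27478) = (-26778 - 10197/3008)*(-27478) = -80558421/3008*(-27478) = 1106792146119/1504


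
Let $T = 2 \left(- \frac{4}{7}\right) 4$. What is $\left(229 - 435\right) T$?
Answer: $\frac{6592}{7} \approx 941.71$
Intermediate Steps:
$T = - \frac{32}{7}$ ($T = 2 \left(\left(-4\right) \frac{1}{7}\right) 4 = 2 \left(- \frac{4}{7}\right) 4 = \left(- \frac{8}{7}\right) 4 = - \frac{32}{7} \approx -4.5714$)
$\left(229 - 435\right) T = \left(229 - 435\right) \left(- \frac{32}{7}\right) = \left(-206\right) \left(- \frac{32}{7}\right) = \frac{6592}{7}$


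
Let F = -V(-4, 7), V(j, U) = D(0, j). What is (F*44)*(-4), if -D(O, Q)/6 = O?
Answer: 0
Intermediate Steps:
D(O, Q) = -6*O
V(j, U) = 0 (V(j, U) = -6*0 = 0)
F = 0 (F = -1*0 = 0)
(F*44)*(-4) = (0*44)*(-4) = 0*(-4) = 0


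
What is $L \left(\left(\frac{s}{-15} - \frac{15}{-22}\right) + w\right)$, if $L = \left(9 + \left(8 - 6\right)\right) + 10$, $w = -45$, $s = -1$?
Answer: $- \frac{102221}{110} \approx -929.28$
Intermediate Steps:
$L = 21$ ($L = \left(9 + 2\right) + 10 = 11 + 10 = 21$)
$L \left(\left(\frac{s}{-15} - \frac{15}{-22}\right) + w\right) = 21 \left(\left(- \frac{1}{-15} - \frac{15}{-22}\right) - 45\right) = 21 \left(\left(\left(-1\right) \left(- \frac{1}{15}\right) - - \frac{15}{22}\right) - 45\right) = 21 \left(\left(\frac{1}{15} + \frac{15}{22}\right) - 45\right) = 21 \left(\frac{247}{330} - 45\right) = 21 \left(- \frac{14603}{330}\right) = - \frac{102221}{110}$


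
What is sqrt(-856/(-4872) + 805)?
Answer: 4*sqrt(18664023)/609 ≈ 28.376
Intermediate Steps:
sqrt(-856/(-4872) + 805) = sqrt(-856*(-1/4872) + 805) = sqrt(107/609 + 805) = sqrt(490352/609) = 4*sqrt(18664023)/609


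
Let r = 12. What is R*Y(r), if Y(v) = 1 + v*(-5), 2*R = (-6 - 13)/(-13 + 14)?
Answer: 1121/2 ≈ 560.50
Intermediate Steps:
R = -19/2 (R = ((-6 - 13)/(-13 + 14))/2 = (-19/1)/2 = (-19*1)/2 = (½)*(-19) = -19/2 ≈ -9.5000)
Y(v) = 1 - 5*v
R*Y(r) = -19*(1 - 5*12)/2 = -19*(1 - 60)/2 = -19/2*(-59) = 1121/2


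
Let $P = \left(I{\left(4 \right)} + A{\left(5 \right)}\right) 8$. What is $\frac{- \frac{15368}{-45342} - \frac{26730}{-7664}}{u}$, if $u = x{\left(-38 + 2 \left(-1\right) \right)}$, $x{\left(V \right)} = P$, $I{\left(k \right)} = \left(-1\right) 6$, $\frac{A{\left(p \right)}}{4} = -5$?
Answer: $- \frac{332443003}{18070056576} \approx -0.018397$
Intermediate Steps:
$A{\left(p \right)} = -20$ ($A{\left(p \right)} = 4 \left(-5\right) = -20$)
$I{\left(k \right)} = -6$
$P = -208$ ($P = \left(-6 - 20\right) 8 = \left(-26\right) 8 = -208$)
$x{\left(V \right)} = -208$
$u = -208$
$\frac{- \frac{15368}{-45342} - \frac{26730}{-7664}}{u} = \frac{- \frac{15368}{-45342} - \frac{26730}{-7664}}{-208} = \left(\left(-15368\right) \left(- \frac{1}{45342}\right) - - \frac{13365}{3832}\right) \left(- \frac{1}{208}\right) = \left(\frac{7684}{22671} + \frac{13365}{3832}\right) \left(- \frac{1}{208}\right) = \frac{332443003}{86875272} \left(- \frac{1}{208}\right) = - \frac{332443003}{18070056576}$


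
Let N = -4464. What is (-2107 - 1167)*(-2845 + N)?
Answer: 23929666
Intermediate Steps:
(-2107 - 1167)*(-2845 + N) = (-2107 - 1167)*(-2845 - 4464) = -3274*(-7309) = 23929666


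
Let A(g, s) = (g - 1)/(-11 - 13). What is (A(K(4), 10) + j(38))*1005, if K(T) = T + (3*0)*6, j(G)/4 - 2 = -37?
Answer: -1126605/8 ≈ -1.4083e+5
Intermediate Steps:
j(G) = -140 (j(G) = 8 + 4*(-37) = 8 - 148 = -140)
K(T) = T (K(T) = T + 0*6 = T + 0 = T)
A(g, s) = 1/24 - g/24 (A(g, s) = (-1 + g)/(-24) = (-1 + g)*(-1/24) = 1/24 - g/24)
(A(K(4), 10) + j(38))*1005 = ((1/24 - 1/24*4) - 140)*1005 = ((1/24 - ⅙) - 140)*1005 = (-⅛ - 140)*1005 = -1121/8*1005 = -1126605/8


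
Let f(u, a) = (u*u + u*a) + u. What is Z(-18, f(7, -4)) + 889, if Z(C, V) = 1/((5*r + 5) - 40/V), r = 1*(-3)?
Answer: 71113/80 ≈ 888.91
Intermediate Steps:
r = -3
f(u, a) = u + u**2 + a*u (f(u, a) = (u**2 + a*u) + u = u + u**2 + a*u)
Z(C, V) = 1/(-10 - 40/V) (Z(C, V) = 1/((5*(-3) + 5) - 40/V) = 1/((-15 + 5) - 40/V) = 1/(-10 - 40/V))
Z(-18, f(7, -4)) + 889 = (7*(1 - 4 + 7))/(10*(-4 - 7*(1 - 4 + 7))) + 889 = (7*4)/(10*(-4 - 7*4)) + 889 = (1/10)*28/(-4 - 1*28) + 889 = (1/10)*28/(-4 - 28) + 889 = (1/10)*28/(-32) + 889 = (1/10)*28*(-1/32) + 889 = -7/80 + 889 = 71113/80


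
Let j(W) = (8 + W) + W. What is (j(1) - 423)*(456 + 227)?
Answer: -282079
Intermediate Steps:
j(W) = 8 + 2*W
(j(1) - 423)*(456 + 227) = ((8 + 2*1) - 423)*(456 + 227) = ((8 + 2) - 423)*683 = (10 - 423)*683 = -413*683 = -282079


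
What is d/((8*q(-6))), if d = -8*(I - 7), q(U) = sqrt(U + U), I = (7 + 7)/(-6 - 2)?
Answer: -35*I*sqrt(3)/24 ≈ -2.5259*I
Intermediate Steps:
I = -7/4 (I = 14/(-8) = 14*(-1/8) = -7/4 ≈ -1.7500)
q(U) = sqrt(2)*sqrt(U) (q(U) = sqrt(2*U) = sqrt(2)*sqrt(U))
d = 70 (d = -8*(-7/4 - 7) = -8*(-35/4) = 70)
d/((8*q(-6))) = 70/((8*(sqrt(2)*sqrt(-6)))) = 70/((8*(sqrt(2)*(I*sqrt(6))))) = 70/((8*(2*I*sqrt(3)))) = 70/((16*I*sqrt(3))) = 70*(-I*sqrt(3)/48) = -35*I*sqrt(3)/24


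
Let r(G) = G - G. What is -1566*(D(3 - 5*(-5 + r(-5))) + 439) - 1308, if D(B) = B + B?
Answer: -776478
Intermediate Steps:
r(G) = 0
D(B) = 2*B
-1566*(D(3 - 5*(-5 + r(-5))) + 439) - 1308 = -1566*(2*(3 - 5*(-5 + 0)) + 439) - 1308 = -1566*(2*(3 - 5*(-5)) + 439) - 1308 = -1566*(2*(3 + 25) + 439) - 1308 = -1566*(2*28 + 439) - 1308 = -1566*(56 + 439) - 1308 = -1566*495 - 1308 = -775170 - 1308 = -776478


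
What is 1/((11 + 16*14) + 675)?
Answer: 1/910 ≈ 0.0010989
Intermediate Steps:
1/((11 + 16*14) + 675) = 1/((11 + 224) + 675) = 1/(235 + 675) = 1/910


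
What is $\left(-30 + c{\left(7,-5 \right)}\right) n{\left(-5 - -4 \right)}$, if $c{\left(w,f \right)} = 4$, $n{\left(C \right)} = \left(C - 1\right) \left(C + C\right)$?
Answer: $-104$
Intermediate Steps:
$n{\left(C \right)} = 2 C \left(-1 + C\right)$ ($n{\left(C \right)} = \left(-1 + C\right) 2 C = 2 C \left(-1 + C\right)$)
$\left(-30 + c{\left(7,-5 \right)}\right) n{\left(-5 - -4 \right)} = \left(-30 + 4\right) 2 \left(-5 - -4\right) \left(-1 - 1\right) = - 26 \cdot 2 \left(-5 + 4\right) \left(-1 + \left(-5 + 4\right)\right) = - 26 \cdot 2 \left(-1\right) \left(-1 - 1\right) = - 26 \cdot 2 \left(-1\right) \left(-2\right) = \left(-26\right) 4 = -104$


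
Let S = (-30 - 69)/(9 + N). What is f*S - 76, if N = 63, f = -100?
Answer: 123/2 ≈ 61.500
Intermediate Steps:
S = -11/8 (S = (-30 - 69)/(9 + 63) = -99/72 = -99*1/72 = -11/8 ≈ -1.3750)
f*S - 76 = -100*(-11/8) - 76 = 275/2 - 76 = 123/2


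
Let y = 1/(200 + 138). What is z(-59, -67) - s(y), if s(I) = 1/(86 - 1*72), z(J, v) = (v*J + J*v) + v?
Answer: 109745/14 ≈ 7838.9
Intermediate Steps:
y = 1/338 ≈ 0.0029586
z(J, v) = v + 2*J*v (z(J, v) = (J*v + J*v) + v = 2*J*v + v = v + 2*J*v)
s(I) = 1/14 (s(I) = 1/(86 - 72) = 1/14)
z(-59, -67) - s(y) = -67*(1 + 2*(-59)) - 1*1/14 = -67*(1 - 118) - 1/14 = -67*(-117) - 1/14 = 7839 - 1/14 = 109745/14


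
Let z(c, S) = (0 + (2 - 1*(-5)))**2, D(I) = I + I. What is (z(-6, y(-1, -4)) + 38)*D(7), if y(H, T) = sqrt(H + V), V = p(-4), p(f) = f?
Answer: 1218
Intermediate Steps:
V = -4
y(H, T) = sqrt(-4 + H) (y(H, T) = sqrt(H - 4) = sqrt(-4 + H))
D(I) = 2*I
z(c, S) = 49 (z(c, S) = (0 + (2 + 5))**2 = (0 + 7)**2 = 7**2 = 49)
(z(-6, y(-1, -4)) + 38)*D(7) = (49 + 38)*(2*7) = 87*14 = 1218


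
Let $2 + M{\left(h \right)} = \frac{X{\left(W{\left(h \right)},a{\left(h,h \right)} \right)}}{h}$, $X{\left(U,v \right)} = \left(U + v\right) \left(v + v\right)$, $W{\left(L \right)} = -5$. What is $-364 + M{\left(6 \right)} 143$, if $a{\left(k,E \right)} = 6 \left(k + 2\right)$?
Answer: $97734$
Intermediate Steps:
$a{\left(k,E \right)} = 12 + 6 k$ ($a{\left(k,E \right)} = 6 \left(2 + k\right) = 12 + 6 k$)
$X{\left(U,v \right)} = 2 v \left(U + v\right)$ ($X{\left(U,v \right)} = \left(U + v\right) 2 v = 2 v \left(U + v\right)$)
$M{\left(h \right)} = -2 + \frac{2 \left(7 + 6 h\right) \left(12 + 6 h\right)}{h}$ ($M{\left(h \right)} = -2 + \frac{2 \left(12 + 6 h\right) \left(-5 + \left(12 + 6 h\right)\right)}{h} = -2 + \frac{2 \left(12 + 6 h\right) \left(7 + 6 h\right)}{h} = -2 + \frac{2 \left(7 + 6 h\right) \left(12 + 6 h\right)}{h}$)
$-364 + M{\left(6 \right)} 143 = -364 + \left(226 + 72 \cdot 6 + \frac{168}{6}\right) 143 = -364 + \left(226 + 432 + 168 \cdot \frac{1}{6}\right) 143 = -364 + \left(226 + 432 + 28\right) 143 = -364 + 686 \cdot 143 = -364 + 98098 = 97734$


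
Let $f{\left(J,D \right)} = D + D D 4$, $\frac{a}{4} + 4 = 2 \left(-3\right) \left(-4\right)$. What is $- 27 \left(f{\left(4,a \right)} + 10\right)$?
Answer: $-693630$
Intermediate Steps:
$a = 80$ ($a = -16 + 4 \cdot 2 \left(-3\right) \left(-4\right) = -16 + 4 \left(\left(-6\right) \left(-4\right)\right) = -16 + 4 \cdot 24 = -16 + 96 = 80$)
$f{\left(J,D \right)} = D + 4 D^{2}$ ($f{\left(J,D \right)} = D + D^{2} \cdot 4 = D + 4 D^{2}$)
$- 27 \left(f{\left(4,a \right)} + 10\right) = - 27 \left(80 \left(1 + 4 \cdot 80\right) + 10\right) = - 27 \left(80 \left(1 + 320\right) + 10\right) = - 27 \left(80 \cdot 321 + 10\right) = - 27 \left(25680 + 10\right) = \left(-27\right) 25690 = -693630$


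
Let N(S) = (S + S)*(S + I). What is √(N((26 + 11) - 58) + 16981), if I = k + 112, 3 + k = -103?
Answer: √17611 ≈ 132.71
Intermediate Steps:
k = -106 (k = -3 - 103 = -106)
I = 6 (I = -106 + 112 = 6)
N(S) = 2*S*(6 + S) (N(S) = (S + S)*(S + 6) = (2*S)*(6 + S) = 2*S*(6 + S))
√(N((26 + 11) - 58) + 16981) = √(2*((26 + 11) - 58)*(6 + ((26 + 11) - 58)) + 16981) = √(2*(37 - 58)*(6 + (37 - 58)) + 16981) = √(2*(-21)*(6 - 21) + 16981) = √(2*(-21)*(-15) + 16981) = √(630 + 16981) = √17611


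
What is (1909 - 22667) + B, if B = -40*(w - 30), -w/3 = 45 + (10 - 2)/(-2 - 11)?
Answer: -185014/13 ≈ -14232.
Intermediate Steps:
w = -1731/13 (w = -3*(45 + (10 - 2)/(-2 - 11)) = -3*(45 + 8/(-13)) = -3*(45 + 8*(-1/13)) = -3*(45 - 8/13) = -3*577/13 = -1731/13 ≈ -133.15)
B = 84840/13 (B = -40*(-1731/13 - 30) = -40*(-2121/13) = 84840/13 ≈ 6526.2)
(1909 - 22667) + B = (1909 - 22667) + 84840/13 = -20758 + 84840/13 = -185014/13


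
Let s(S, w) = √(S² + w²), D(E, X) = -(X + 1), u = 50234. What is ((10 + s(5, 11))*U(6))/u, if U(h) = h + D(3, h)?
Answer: -5/25117 - √146/50234 ≈ -0.00043960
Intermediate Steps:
D(E, X) = -1 - X (D(E, X) = -(1 + X) = -1 - X)
U(h) = -1 (U(h) = h + (-1 - h) = -1)
((10 + s(5, 11))*U(6))/u = ((10 + √(5² + 11²))*(-1))/50234 = ((10 + √(25 + 121))*(-1))*(1/50234) = ((10 + √146)*(-1))*(1/50234) = (-10 - √146)*(1/50234) = -5/25117 - √146/50234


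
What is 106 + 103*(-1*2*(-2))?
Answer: 518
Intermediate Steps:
106 + 103*(-1*2*(-2)) = 106 + 103*(-2*(-2)) = 106 + 103*4 = 106 + 412 = 518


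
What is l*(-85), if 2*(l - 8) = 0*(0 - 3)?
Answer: -680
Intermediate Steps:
l = 8 (l = 8 + (0*(0 - 3))/2 = 8 + (0*(-3))/2 = 8 + (½)*0 = 8 + 0 = 8)
l*(-85) = 8*(-85) = -680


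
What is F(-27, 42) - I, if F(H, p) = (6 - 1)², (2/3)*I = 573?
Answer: -1669/2 ≈ -834.50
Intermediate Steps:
I = 1719/2 (I = (3/2)*573 = 1719/2 ≈ 859.50)
F(H, p) = 25 (F(H, p) = 5² = 25)
F(-27, 42) - I = 25 - 1*1719/2 = 25 - 1719/2 = -1669/2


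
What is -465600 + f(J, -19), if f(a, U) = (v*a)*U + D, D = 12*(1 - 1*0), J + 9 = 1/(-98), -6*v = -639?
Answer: -87681747/196 ≈ -4.4736e+5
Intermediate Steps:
v = 213/2 (v = -⅙*(-639) = 213/2 ≈ 106.50)
J = -883/98 (J = -9 + 1/(-98) = -9 - 1/98 = -883/98 ≈ -9.0102)
D = 12 (D = 12*(1 + 0) = 12*1 = 12)
f(a, U) = 12 + 213*U*a/2 (f(a, U) = (213*a/2)*U + 12 = 213*U*a/2 + 12 = 12 + 213*U*a/2)
-465600 + f(J, -19) = -465600 + (12 + (213/2)*(-19)*(-883/98)) = -465600 + (12 + 3573501/196) = -465600 + 3575853/196 = -87681747/196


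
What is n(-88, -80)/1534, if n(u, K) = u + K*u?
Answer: 3476/767 ≈ 4.5319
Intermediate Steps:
n(-88, -80)/1534 = -88*(1 - 80)/1534 = -88*(-79)*(1/1534) = 6952*(1/1534) = 3476/767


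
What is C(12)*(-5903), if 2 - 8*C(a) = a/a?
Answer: -5903/8 ≈ -737.88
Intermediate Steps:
C(a) = 1/8 (C(a) = 1/4 - a/(8*a) = 1/4 - 1/8*1 = 1/4 - 1/8 = 1/8)
C(12)*(-5903) = (1/8)*(-5903) = -5903/8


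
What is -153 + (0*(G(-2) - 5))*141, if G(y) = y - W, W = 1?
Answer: -153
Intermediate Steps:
G(y) = -1 + y (G(y) = y - 1*1 = y - 1 = -1 + y)
-153 + (0*(G(-2) - 5))*141 = -153 + (0*((-1 - 2) - 5))*141 = -153 + (0*(-3 - 5))*141 = -153 + (0*(-8))*141 = -153 + 0*141 = -153 + 0 = -153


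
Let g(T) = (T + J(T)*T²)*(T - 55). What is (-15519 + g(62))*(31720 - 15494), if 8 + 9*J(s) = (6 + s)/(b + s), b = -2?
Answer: -78014591774/135 ≈ -5.7789e+8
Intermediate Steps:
J(s) = -8/9 + (6 + s)/(9*(-2 + s)) (J(s) = -8/9 + ((6 + s)/(-2 + s))/9 = -8/9 + (6 + s)/(9*(-2 + s)))
g(T) = (-55 + T)*(T + T²*(22 - 7*T)/(9*(-2 + T))) (g(T) = (T + ((22 - 7*T)/(9*(-2 + T)))*T²)*(T - 55) = (T + T²*(22 - 7*T)/(9*(-2 + T)))*(-55 + T) = (-55 + T)*(T + T²*(22 - 7*T)/(9*(-2 + T))))
(-15519 + g(62))*(31720 - 15494) = (-15519 + (⅑)*62*(990 - 1723*62 - 7*62³ + 416*62²)/(-2 + 62))*(31720 - 15494) = (-15519 + (⅑)*62*(990 - 106826 - 7*238328 + 416*3844)/60)*16226 = (-15519 + (⅑)*62*(1/60)*(990 - 106826 - 1668296 + 1599104))*16226 = (-15519 + (⅑)*62*(1/60)*(-175028))*16226 = (-15519 - 2712934/135)*16226 = -4807999/135*16226 = -78014591774/135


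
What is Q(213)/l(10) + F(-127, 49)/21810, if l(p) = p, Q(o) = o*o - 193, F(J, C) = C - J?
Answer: 49264516/10905 ≈ 4517.6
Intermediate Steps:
Q(o) = -193 + o² (Q(o) = o² - 193 = -193 + o²)
Q(213)/l(10) + F(-127, 49)/21810 = (-193 + 213²)/10 + (49 - 1*(-127))/21810 = (-193 + 45369)*(⅒) + (49 + 127)*(1/21810) = 45176*(⅒) + 176*(1/21810) = 22588/5 + 88/10905 = 49264516/10905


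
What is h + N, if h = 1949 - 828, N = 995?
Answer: 2116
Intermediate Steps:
h = 1121
h + N = 1121 + 995 = 2116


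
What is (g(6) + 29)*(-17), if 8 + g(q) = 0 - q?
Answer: -255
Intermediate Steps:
g(q) = -8 - q (g(q) = -8 + (0 - q) = -8 - q)
(g(6) + 29)*(-17) = ((-8 - 1*6) + 29)*(-17) = ((-8 - 6) + 29)*(-17) = (-14 + 29)*(-17) = 15*(-17) = -255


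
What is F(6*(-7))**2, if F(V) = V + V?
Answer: 7056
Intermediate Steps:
F(V) = 2*V
F(6*(-7))**2 = (2*(6*(-7)))**2 = (2*(-42))**2 = (-84)**2 = 7056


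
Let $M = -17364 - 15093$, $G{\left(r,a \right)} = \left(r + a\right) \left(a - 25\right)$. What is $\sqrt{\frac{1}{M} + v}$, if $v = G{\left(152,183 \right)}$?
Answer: $\frac{\sqrt{55759470985113}}{32457} \approx 230.07$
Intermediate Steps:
$G{\left(r,a \right)} = \left(-25 + a\right) \left(a + r\right)$ ($G{\left(r,a \right)} = \left(a + r\right) \left(-25 + a\right) = \left(-25 + a\right) \left(a + r\right)$)
$M = -32457$
$v = 52930$ ($v = 183^{2} - 4575 - 3800 + 183 \cdot 152 = 33489 - 4575 - 3800 + 27816 = 52930$)
$\sqrt{\frac{1}{M} + v} = \sqrt{\frac{1}{-32457} + 52930} = \sqrt{- \frac{1}{32457} + 52930} = \sqrt{\frac{1717949009}{32457}} = \frac{\sqrt{55759470985113}}{32457}$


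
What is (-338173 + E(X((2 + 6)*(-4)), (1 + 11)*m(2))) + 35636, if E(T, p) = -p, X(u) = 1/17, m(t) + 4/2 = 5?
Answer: -302573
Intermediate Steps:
m(t) = 3 (m(t) = -2 + 5 = 3)
X(u) = 1/17
(-338173 + E(X((2 + 6)*(-4)), (1 + 11)*m(2))) + 35636 = (-338173 - (1 + 11)*3) + 35636 = (-338173 - 12*3) + 35636 = (-338173 - 1*36) + 35636 = (-338173 - 36) + 35636 = -338209 + 35636 = -302573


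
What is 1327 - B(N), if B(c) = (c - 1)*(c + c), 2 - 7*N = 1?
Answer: 65035/49 ≈ 1327.2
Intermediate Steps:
N = ⅐ (N = 2/7 - ⅐*1 = 2/7 - ⅐ = ⅐ ≈ 0.14286)
B(c) = 2*c*(-1 + c) (B(c) = (-1 + c)*(2*c) = 2*c*(-1 + c))
1327 - B(N) = 1327 - 2*(-1 + ⅐)/7 = 1327 - 2*(-6)/(7*7) = 1327 - 1*(-12/49) = 1327 + 12/49 = 65035/49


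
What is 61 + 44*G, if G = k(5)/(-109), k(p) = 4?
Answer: 6473/109 ≈ 59.385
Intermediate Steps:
G = -4/109 (G = 4/(-109) = 4*(-1/109) = -4/109 ≈ -0.036697)
61 + 44*G = 61 + 44*(-4/109) = 61 - 176/109 = 6473/109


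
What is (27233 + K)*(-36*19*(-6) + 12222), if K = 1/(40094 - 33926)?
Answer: 457054927545/1028 ≈ 4.4461e+8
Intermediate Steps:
K = 1/6168 ≈ 0.00016213
(27233 + K)*(-36*19*(-6) + 12222) = (27233 + 1/6168)*(-36*19*(-6) + 12222) = 167973145*(-684*(-6) + 12222)/6168 = 167973145*(4104 + 12222)/6168 = (167973145/6168)*16326 = 457054927545/1028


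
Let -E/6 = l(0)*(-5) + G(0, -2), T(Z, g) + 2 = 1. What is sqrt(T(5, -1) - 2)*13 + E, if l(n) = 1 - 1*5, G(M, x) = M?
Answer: -120 + 13*I*sqrt(3) ≈ -120.0 + 22.517*I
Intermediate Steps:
l(n) = -4 (l(n) = 1 - 5 = -4)
T(Z, g) = -1 (T(Z, g) = -2 + 1 = -1)
E = -120 (E = -6*(-4*(-5) + 0) = -6*(20 + 0) = -6*20 = -120)
sqrt(T(5, -1) - 2)*13 + E = sqrt(-1 - 2)*13 - 120 = sqrt(-3)*13 - 120 = (I*sqrt(3))*13 - 120 = 13*I*sqrt(3) - 120 = -120 + 13*I*sqrt(3)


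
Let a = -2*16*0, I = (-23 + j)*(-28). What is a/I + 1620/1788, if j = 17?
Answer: 135/149 ≈ 0.90604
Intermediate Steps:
I = 168 (I = (-23 + 17)*(-28) = -6*(-28) = 168)
a = 0 (a = -32*0 = 0)
a/I + 1620/1788 = 0/168 + 1620/1788 = 0*(1/168) + 1620*(1/1788) = 0 + 135/149 = 135/149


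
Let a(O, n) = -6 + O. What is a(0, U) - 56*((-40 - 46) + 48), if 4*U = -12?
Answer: 2122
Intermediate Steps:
U = -3 (U = (¼)*(-12) = -3)
a(0, U) - 56*((-40 - 46) + 48) = (-6 + 0) - 56*((-40 - 46) + 48) = -6 - 56*(-86 + 48) = -6 - 56*(-38) = -6 + 2128 = 2122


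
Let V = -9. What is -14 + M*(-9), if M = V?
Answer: 67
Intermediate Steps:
M = -9
-14 + M*(-9) = -14 - 9*(-9) = -14 + 81 = 67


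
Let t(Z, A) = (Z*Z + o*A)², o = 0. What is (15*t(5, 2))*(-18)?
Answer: -168750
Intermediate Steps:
t(Z, A) = Z⁴ (t(Z, A) = (Z*Z + 0*A)² = (Z² + 0)² = (Z²)² = Z⁴)
(15*t(5, 2))*(-18) = (15*5⁴)*(-18) = (15*625)*(-18) = 9375*(-18) = -168750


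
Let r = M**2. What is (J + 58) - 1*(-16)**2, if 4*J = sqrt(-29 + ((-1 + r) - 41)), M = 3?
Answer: -198 + I*sqrt(62)/4 ≈ -198.0 + 1.9685*I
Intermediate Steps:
r = 9 (r = 3**2 = 9)
J = I*sqrt(62)/4 (J = sqrt(-29 + ((-1 + 9) - 41))/4 = sqrt(-29 + (8 - 41))/4 = sqrt(-29 - 33)/4 = sqrt(-62)/4 = (I*sqrt(62))/4 = I*sqrt(62)/4 ≈ 1.9685*I)
(J + 58) - 1*(-16)**2 = (I*sqrt(62)/4 + 58) - 1*(-16)**2 = (58 + I*sqrt(62)/4) - 1*256 = (58 + I*sqrt(62)/4) - 256 = -198 + I*sqrt(62)/4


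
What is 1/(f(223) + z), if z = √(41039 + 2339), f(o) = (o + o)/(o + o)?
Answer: -1/43377 + 23*√82/43377 ≈ 0.0047784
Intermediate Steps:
f(o) = 1 (f(o) = (2*o)/((2*o)) = (2*o)*(1/(2*o)) = 1)
z = 23*√82 (z = √43378 = 23*√82 ≈ 208.27)
1/(f(223) + z) = 1/(1 + 23*√82)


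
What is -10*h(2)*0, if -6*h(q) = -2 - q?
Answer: 0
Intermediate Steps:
h(q) = ⅓ + q/6 (h(q) = -(-2 - q)/6 = ⅓ + q/6)
-10*h(2)*0 = -10*(⅓ + (⅙)*2)*0 = -10*(⅓ + ⅓)*0 = -10*⅔*0 = -20/3*0 = 0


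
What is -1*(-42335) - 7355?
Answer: 34980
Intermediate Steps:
-1*(-42335) - 7355 = 42335 - 7355 = 34980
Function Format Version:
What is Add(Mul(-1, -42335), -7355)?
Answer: 34980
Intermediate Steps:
Add(Mul(-1, -42335), -7355) = Add(42335, -7355) = 34980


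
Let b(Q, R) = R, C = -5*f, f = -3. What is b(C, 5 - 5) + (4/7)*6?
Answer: 24/7 ≈ 3.4286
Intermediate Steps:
C = 15 (C = -5*(-3) = 15)
b(C, 5 - 5) + (4/7)*6 = (5 - 5) + (4/7)*6 = 0 + (4*(⅐))*6 = 0 + (4/7)*6 = 0 + 24/7 = 24/7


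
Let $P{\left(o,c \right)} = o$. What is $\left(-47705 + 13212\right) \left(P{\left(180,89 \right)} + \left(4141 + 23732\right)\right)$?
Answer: $-967632129$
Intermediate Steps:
$\left(-47705 + 13212\right) \left(P{\left(180,89 \right)} + \left(4141 + 23732\right)\right) = \left(-47705 + 13212\right) \left(180 + \left(4141 + 23732\right)\right) = - 34493 \left(180 + 27873\right) = \left(-34493\right) 28053 = -967632129$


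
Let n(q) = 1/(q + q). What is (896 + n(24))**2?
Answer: 1849774081/2304 ≈ 8.0285e+5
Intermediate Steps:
n(q) = 1/(2*q)
(896 + n(24))**2 = (896 + (1/2)/24)**2 = (896 + (1/2)*(1/24))**2 = (896 + 1/48)**2 = (43009/48)**2 = 1849774081/2304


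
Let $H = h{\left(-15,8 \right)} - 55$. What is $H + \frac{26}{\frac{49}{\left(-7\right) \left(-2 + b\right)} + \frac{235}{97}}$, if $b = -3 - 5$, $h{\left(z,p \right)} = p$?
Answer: $- \frac{9011}{233} \approx -38.674$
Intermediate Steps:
$b = -8$
$H = -47$ ($H = 8 - 55 = -47$)
$H + \frac{26}{\frac{49}{\left(-7\right) \left(-2 + b\right)} + \frac{235}{97}} = -47 + \frac{26}{\frac{49}{\left(-7\right) \left(-2 - 8\right)} + \frac{235}{97}} = -47 + \frac{26}{\frac{49}{\left(-7\right) \left(-10\right)} + 235 \cdot \frac{1}{97}} = -47 + \frac{26}{\frac{49}{70} + \frac{235}{97}} = -47 + \frac{26}{49 \cdot \frac{1}{70} + \frac{235}{97}} = -47 + \frac{26}{\frac{7}{10} + \frac{235}{97}} = -47 + \frac{26}{\frac{3029}{970}} = -47 + 26 \cdot \frac{970}{3029} = -47 + \frac{1940}{233} = - \frac{9011}{233}$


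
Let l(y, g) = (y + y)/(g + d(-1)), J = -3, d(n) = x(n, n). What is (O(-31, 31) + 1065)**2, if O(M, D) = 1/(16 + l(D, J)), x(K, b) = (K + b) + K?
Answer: 327899664/289 ≈ 1.1346e+6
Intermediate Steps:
x(K, b) = b + 2*K
d(n) = 3*n (d(n) = n + 2*n = 3*n)
l(y, g) = 2*y/(-3 + g) (l(y, g) = (y + y)/(g + 3*(-1)) = (2*y)/(g - 3) = (2*y)/(-3 + g) = 2*y/(-3 + g))
O(M, D) = 1/(16 - D/3) (O(M, D) = 1/(16 + 2*D/(-3 - 3)) = 1/(16 + 2*D/(-6)) = 1/(16 + 2*D*(-1/6)) = 1/(16 - D/3))
(O(-31, 31) + 1065)**2 = (-3/(-48 + 31) + 1065)**2 = (-3/(-17) + 1065)**2 = (-3*(-1/17) + 1065)**2 = (3/17 + 1065)**2 = (18108/17)**2 = 327899664/289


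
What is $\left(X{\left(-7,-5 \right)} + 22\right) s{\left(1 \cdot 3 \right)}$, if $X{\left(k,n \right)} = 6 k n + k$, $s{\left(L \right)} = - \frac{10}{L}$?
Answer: $-750$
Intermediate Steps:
$X{\left(k,n \right)} = k + 6 k n$ ($X{\left(k,n \right)} = 6 k n + k = k + 6 k n$)
$\left(X{\left(-7,-5 \right)} + 22\right) s{\left(1 \cdot 3 \right)} = \left(- 7 \left(1 + 6 \left(-5\right)\right) + 22\right) \left(- \frac{10}{1 \cdot 3}\right) = \left(- 7 \left(1 - 30\right) + 22\right) \left(- \frac{10}{3}\right) = \left(\left(-7\right) \left(-29\right) + 22\right) \left(\left(-10\right) \frac{1}{3}\right) = \left(203 + 22\right) \left(- \frac{10}{3}\right) = 225 \left(- \frac{10}{3}\right) = -750$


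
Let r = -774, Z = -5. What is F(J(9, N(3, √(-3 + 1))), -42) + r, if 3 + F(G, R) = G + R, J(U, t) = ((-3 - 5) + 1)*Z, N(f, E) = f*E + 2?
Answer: -784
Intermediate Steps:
N(f, E) = 2 + E*f (N(f, E) = E*f + 2 = 2 + E*f)
J(U, t) = 35 (J(U, t) = ((-3 - 5) + 1)*(-5) = (-8 + 1)*(-5) = -7*(-5) = 35)
F(G, R) = -3 + G + R (F(G, R) = -3 + (G + R) = -3 + G + R)
F(J(9, N(3, √(-3 + 1))), -42) + r = (-3 + 35 - 42) - 774 = -10 - 774 = -784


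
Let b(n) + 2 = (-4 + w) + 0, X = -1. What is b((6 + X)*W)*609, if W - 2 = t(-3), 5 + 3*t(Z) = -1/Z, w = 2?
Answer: -2436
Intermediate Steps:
t(Z) = -5/3 - 1/(3*Z) (t(Z) = -5/3 + (-1/Z)/3 = -5/3 - 1/(3*Z))
W = 4/9 (W = 2 + (1/3)*(-1 - 5*(-3))/(-3) = 2 + (1/3)*(-1/3)*(-1 + 15) = 2 + (1/3)*(-1/3)*14 = 2 - 14/9 = 4/9 ≈ 0.44444)
b(n) = -4 (b(n) = -2 + ((-4 + 2) + 0) = -2 + (-2 + 0) = -2 - 2 = -4)
b((6 + X)*W)*609 = -4*609 = -2436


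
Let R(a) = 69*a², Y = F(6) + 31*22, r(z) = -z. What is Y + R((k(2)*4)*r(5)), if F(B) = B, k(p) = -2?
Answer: 111088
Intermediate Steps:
Y = 688 (Y = 6 + 31*22 = 6 + 682 = 688)
Y + R((k(2)*4)*r(5)) = 688 + 69*((-2*4)*(-1*5))² = 688 + 69*(-8*(-5))² = 688 + 69*40² = 688 + 69*1600 = 688 + 110400 = 111088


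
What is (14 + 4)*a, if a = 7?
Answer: 126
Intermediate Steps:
(14 + 4)*a = (14 + 4)*7 = 18*7 = 126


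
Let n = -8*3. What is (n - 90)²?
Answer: 12996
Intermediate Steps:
n = -24
(n - 90)² = (-24 - 90)² = (-114)² = 12996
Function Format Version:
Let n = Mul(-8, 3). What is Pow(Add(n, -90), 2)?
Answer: 12996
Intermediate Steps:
n = -24
Pow(Add(n, -90), 2) = Pow(Add(-24, -90), 2) = Pow(-114, 2) = 12996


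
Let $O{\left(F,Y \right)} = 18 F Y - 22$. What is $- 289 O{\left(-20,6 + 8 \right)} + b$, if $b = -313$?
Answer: $1462605$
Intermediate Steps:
$O{\left(F,Y \right)} = -22 + 18 F Y$ ($O{\left(F,Y \right)} = 18 F Y - 22 = -22 + 18 F Y$)
$- 289 O{\left(-20,6 + 8 \right)} + b = - 289 \left(-22 + 18 \left(-20\right) \left(6 + 8\right)\right) - 313 = - 289 \left(-22 + 18 \left(-20\right) 14\right) - 313 = - 289 \left(-22 - 5040\right) - 313 = \left(-289\right) \left(-5062\right) - 313 = 1462918 - 313 = 1462605$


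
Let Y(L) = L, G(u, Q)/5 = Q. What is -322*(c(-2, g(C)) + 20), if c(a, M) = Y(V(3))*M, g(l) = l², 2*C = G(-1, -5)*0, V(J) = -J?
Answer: -6440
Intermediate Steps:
G(u, Q) = 5*Q
C = 0 (C = ((5*(-5))*0)/2 = (-25*0)/2 = (½)*0 = 0)
c(a, M) = -3*M (c(a, M) = (-1*3)*M = -3*M)
-322*(c(-2, g(C)) + 20) = -322*(-3*0² + 20) = -322*(-3*0 + 20) = -322*(0 + 20) = -322*20 = -6440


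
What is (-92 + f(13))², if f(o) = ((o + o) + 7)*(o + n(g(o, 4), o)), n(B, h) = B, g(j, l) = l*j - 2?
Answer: 3948169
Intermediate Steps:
g(j, l) = -2 + j*l (g(j, l) = j*l - 2 = -2 + j*l)
f(o) = (-2 + 5*o)*(7 + 2*o) (f(o) = ((o + o) + 7)*(o + (-2 + o*4)) = (2*o + 7)*(o + (-2 + 4*o)) = (7 + 2*o)*(-2 + 5*o) = (-2 + 5*o)*(7 + 2*o))
(-92 + f(13))² = (-92 + (-14 + 10*13² + 31*13))² = (-92 + (-14 + 10*169 + 403))² = (-92 + (-14 + 1690 + 403))² = (-92 + 2079)² = 1987² = 3948169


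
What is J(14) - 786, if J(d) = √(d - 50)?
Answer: -786 + 6*I ≈ -786.0 + 6.0*I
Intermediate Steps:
J(d) = √(-50 + d)
J(14) - 786 = √(-50 + 14) - 786 = √(-36) - 786 = 6*I - 786 = -786 + 6*I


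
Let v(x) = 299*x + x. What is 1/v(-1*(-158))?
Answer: 1/47400 ≈ 2.1097e-5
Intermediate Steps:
v(x) = 300*x
1/v(-1*(-158)) = 1/(300*(-1*(-158))) = 1/(300*158) = 1/47400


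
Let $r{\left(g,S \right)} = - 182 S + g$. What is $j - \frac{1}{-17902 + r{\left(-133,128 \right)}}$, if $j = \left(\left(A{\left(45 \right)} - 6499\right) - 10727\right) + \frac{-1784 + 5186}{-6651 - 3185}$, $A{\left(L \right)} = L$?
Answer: $- \frac{3492381005411}{203265858} \approx -17181.0$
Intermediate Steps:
$r{\left(g,S \right)} = g - 182 S$
$j = - \frac{84497859}{4918}$ ($j = \left(\left(45 - 6499\right) - 10727\right) + \frac{-1784 + 5186}{-6651 - 3185} = \left(-6454 - 10727\right) + \frac{3402}{-9836} = -17181 + 3402 \left(- \frac{1}{9836}\right) = -17181 - \frac{1701}{4918} = - \frac{84497859}{4918} \approx -17181.0$)
$j - \frac{1}{-17902 + r{\left(-133,128 \right)}} = - \frac{84497859}{4918} - \frac{1}{-17902 - 23429} = - \frac{84497859}{4918} - \frac{1}{-41331} = - \frac{84497859}{4918} - - \frac{1}{41331} = - \frac{84497859}{4918} + \frac{1}{41331} = - \frac{3492381005411}{203265858}$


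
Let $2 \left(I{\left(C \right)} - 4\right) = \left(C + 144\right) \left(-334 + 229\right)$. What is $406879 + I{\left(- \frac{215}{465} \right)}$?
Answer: $\frac{24759531}{62} \approx 3.9935 \cdot 10^{5}$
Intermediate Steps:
$I{\left(C \right)} = -7556 - \frac{105 C}{2}$ ($I{\left(C \right)} = 4 + \frac{\left(C + 144\right) \left(-334 + 229\right)}{2} = 4 + \frac{\left(144 + C\right) \left(-105\right)}{2} = 4 + \frac{-15120 - 105 C}{2} = 4 - \left(7560 + \frac{105 C}{2}\right) = -7556 - \frac{105 C}{2}$)
$406879 + I{\left(- \frac{215}{465} \right)} = 406879 - \left(7556 + \frac{105 \left(- \frac{215}{465}\right)}{2}\right) = 406879 - \left(7556 + \frac{105 \left(\left(-215\right) \frac{1}{465}\right)}{2}\right) = 406879 - \frac{466967}{62} = \frac{24759531}{62}$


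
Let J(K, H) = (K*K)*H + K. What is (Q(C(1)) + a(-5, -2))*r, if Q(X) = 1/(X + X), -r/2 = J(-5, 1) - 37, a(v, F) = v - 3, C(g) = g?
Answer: -255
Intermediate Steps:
J(K, H) = K + H*K² (J(K, H) = K²*H + K = H*K² + K = K + H*K²)
a(v, F) = -3 + v
r = 34 (r = -2*(-5*(1 + 1*(-5)) - 37) = -2*(-5*(1 - 5) - 37) = -2*(-5*(-4) - 37) = -2*(20 - 37) = -2*(-17) = 34)
Q(X) = 1/(2*X)
(Q(C(1)) + a(-5, -2))*r = ((½)/1 + (-3 - 5))*34 = ((½)*1 - 8)*34 = (½ - 8)*34 = -15/2*34 = -255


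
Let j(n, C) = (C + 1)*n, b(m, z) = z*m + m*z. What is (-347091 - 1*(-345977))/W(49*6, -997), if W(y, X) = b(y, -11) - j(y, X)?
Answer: -557/143178 ≈ -0.0038903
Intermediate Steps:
b(m, z) = 2*m*z (b(m, z) = m*z + m*z = 2*m*z)
j(n, C) = n*(1 + C) (j(n, C) = (1 + C)*n = n*(1 + C))
W(y, X) = -22*y - y*(1 + X) (W(y, X) = 2*y*(-11) - y*(1 + X) = -22*y - y*(1 + X))
(-347091 - 1*(-345977))/W(49*6, -997) = (-347091 - 1*(-345977))/(((49*6)*(-23 - 1*(-997)))) = (-347091 + 345977)/((294*(-23 + 997))) = -1114/(294*974) = -1114/286356 = -1114*1/286356 = -557/143178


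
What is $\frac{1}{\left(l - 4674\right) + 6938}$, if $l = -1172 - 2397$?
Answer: $- \frac{1}{1305} \approx -0.00076628$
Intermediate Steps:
$l = -3569$ ($l = -1172 - 2397 = -3569$)
$\frac{1}{\left(l - 4674\right) + 6938} = \frac{1}{\left(-3569 - 4674\right) + 6938} = \frac{1}{-8243 + 6938} = \frac{1}{-1305} = - \frac{1}{1305}$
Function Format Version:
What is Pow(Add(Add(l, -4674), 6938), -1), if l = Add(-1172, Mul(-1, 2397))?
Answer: Rational(-1, 1305) ≈ -0.00076628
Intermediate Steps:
l = -3569 (l = Add(-1172, -2397) = -3569)
Pow(Add(Add(l, -4674), 6938), -1) = Pow(Add(Add(-3569, -4674), 6938), -1) = Pow(Add(-8243, 6938), -1) = Pow(-1305, -1) = Rational(-1, 1305)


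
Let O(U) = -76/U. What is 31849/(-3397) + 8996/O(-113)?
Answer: 862698258/64543 ≈ 13366.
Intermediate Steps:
31849/(-3397) + 8996/O(-113) = 31849/(-3397) + 8996/((-76/(-113))) = 31849*(-1/3397) + 8996/((-76*(-1/113))) = -31849/3397 + 8996/(76/113) = -31849/3397 + 8996*(113/76) = -31849/3397 + 254137/19 = 862698258/64543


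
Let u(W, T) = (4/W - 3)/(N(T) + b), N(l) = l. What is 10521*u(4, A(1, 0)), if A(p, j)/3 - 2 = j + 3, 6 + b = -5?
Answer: -10521/2 ≈ -5260.5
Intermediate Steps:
b = -11 (b = -6 - 5 = -11)
A(p, j) = 15 + 3*j (A(p, j) = 6 + 3*(j + 3) = 6 + 3*(3 + j) = 6 + (9 + 3*j) = 15 + 3*j)
u(W, T) = (-3 + 4/W)/(-11 + T) (u(W, T) = (4/W - 3)/(T - 11) = (-3 + 4/W)/(-11 + T))
10521*u(4, A(1, 0)) = 10521*((4 - 3*4)/(4*(-11 + (15 + 3*0)))) = 10521*((4 - 12)/(4*(-11 + (15 + 0)))) = 10521*((¼)*(-8)/(-11 + 15)) = 10521*((¼)*(-8)/4) = 10521*((¼)*(¼)*(-8)) = 10521*(-½) = -10521/2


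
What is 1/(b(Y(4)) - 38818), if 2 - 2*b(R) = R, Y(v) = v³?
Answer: -1/38849 ≈ -2.5741e-5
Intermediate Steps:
b(R) = 1 - R/2
1/(b(Y(4)) - 38818) = 1/((1 - ½*4³) - 38818) = 1/((1 - ½*64) - 38818) = 1/((1 - 32) - 38818) = 1/(-31 - 38818) = 1/(-38849) = -1/38849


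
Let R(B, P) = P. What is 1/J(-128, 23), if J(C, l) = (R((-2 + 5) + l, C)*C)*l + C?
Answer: 1/376704 ≈ 2.6546e-6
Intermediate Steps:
J(C, l) = C + l*C² (J(C, l) = (C*C)*l + C = C²*l + C = l*C² + C = C + l*C²)
1/J(-128, 23) = 1/(-128*(1 - 128*23)) = 1/(-128*(1 - 2944)) = 1/(-128*(-2943)) = 1/376704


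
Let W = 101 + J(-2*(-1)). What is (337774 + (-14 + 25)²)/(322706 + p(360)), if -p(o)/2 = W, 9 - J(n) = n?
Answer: 67579/64498 ≈ 1.0478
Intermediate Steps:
J(n) = 9 - n
W = 108 (W = 101 + (9 - (-2)*(-1)) = 101 + (9 - 1*2) = 101 + (9 - 2) = 101 + 7 = 108)
p(o) = -216 (p(o) = -2*108 = -216)
(337774 + (-14 + 25)²)/(322706 + p(360)) = (337774 + (-14 + 25)²)/(322706 - 216) = (337774 + 11²)/322490 = (337774 + 121)*(1/322490) = 337895*(1/322490) = 67579/64498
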